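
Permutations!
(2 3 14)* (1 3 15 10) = (1 3 14 2 15 10) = [0, 3, 15, 14, 4, 5, 6, 7, 8, 9, 1, 11, 12, 13, 2, 10]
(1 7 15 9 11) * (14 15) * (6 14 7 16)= (1 16 6 14 15 9 11)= [0, 16, 2, 3, 4, 5, 14, 7, 8, 11, 10, 1, 12, 13, 15, 9, 6]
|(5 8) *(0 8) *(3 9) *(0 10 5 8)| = |(3 9)(5 10)| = 2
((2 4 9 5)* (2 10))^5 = (10)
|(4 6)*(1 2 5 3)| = |(1 2 5 3)(4 6)| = 4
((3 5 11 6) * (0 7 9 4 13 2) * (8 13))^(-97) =(0 7 9 4 8 13 2)(3 6 11 5)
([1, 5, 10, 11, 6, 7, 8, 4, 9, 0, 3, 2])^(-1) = [9, 0, 11, 10, 7, 1, 4, 5, 6, 8, 2, 3]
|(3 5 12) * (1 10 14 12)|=6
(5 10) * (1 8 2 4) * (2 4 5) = [0, 8, 5, 3, 1, 10, 6, 7, 4, 9, 2] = (1 8 4)(2 5 10)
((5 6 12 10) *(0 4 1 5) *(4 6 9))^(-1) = (0 10 12 6)(1 4 9 5)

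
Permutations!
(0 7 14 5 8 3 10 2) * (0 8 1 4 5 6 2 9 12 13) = [7, 4, 8, 10, 5, 1, 2, 14, 3, 12, 9, 11, 13, 0, 6] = (0 7 14 6 2 8 3 10 9 12 13)(1 4 5)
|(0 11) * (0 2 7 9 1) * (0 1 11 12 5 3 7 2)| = |(0 12 5 3 7 9 11)| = 7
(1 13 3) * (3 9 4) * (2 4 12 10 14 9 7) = (1 13 7 2 4 3)(9 12 10 14) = [0, 13, 4, 1, 3, 5, 6, 2, 8, 12, 14, 11, 10, 7, 9]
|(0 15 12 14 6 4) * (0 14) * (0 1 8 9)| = 6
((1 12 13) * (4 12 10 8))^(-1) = ((1 10 8 4 12 13))^(-1) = (1 13 12 4 8 10)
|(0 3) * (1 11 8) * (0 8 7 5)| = |(0 3 8 1 11 7 5)| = 7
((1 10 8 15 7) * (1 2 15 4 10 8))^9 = (15)(1 8 4 10)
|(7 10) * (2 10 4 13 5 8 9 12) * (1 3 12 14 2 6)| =|(1 3 12 6)(2 10 7 4 13 5 8 9 14)| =36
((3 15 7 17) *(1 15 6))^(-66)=(17)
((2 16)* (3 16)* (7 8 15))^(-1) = ((2 3 16)(7 8 15))^(-1) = (2 16 3)(7 15 8)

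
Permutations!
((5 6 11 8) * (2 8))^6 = ((2 8 5 6 11))^6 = (2 8 5 6 11)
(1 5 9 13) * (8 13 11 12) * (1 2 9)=(1 5)(2 9 11 12 8 13)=[0, 5, 9, 3, 4, 1, 6, 7, 13, 11, 10, 12, 8, 2]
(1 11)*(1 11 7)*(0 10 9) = (11)(0 10 9)(1 7) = [10, 7, 2, 3, 4, 5, 6, 1, 8, 0, 9, 11]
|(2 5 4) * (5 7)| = 4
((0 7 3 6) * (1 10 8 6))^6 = (0 6 8 10 1 3 7)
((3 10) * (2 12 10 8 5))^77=((2 12 10 3 8 5))^77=(2 5 8 3 10 12)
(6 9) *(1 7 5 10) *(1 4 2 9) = (1 7 5 10 4 2 9 6) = [0, 7, 9, 3, 2, 10, 1, 5, 8, 6, 4]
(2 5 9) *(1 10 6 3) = (1 10 6 3)(2 5 9) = [0, 10, 5, 1, 4, 9, 3, 7, 8, 2, 6]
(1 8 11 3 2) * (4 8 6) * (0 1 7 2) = (0 1 6 4 8 11 3)(2 7) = [1, 6, 7, 0, 8, 5, 4, 2, 11, 9, 10, 3]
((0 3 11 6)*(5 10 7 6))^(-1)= ((0 3 11 5 10 7 6))^(-1)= (0 6 7 10 5 11 3)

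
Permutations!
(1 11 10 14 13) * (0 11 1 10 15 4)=(0 11 15 4)(10 14 13)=[11, 1, 2, 3, 0, 5, 6, 7, 8, 9, 14, 15, 12, 10, 13, 4]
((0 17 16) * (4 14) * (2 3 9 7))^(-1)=((0 17 16)(2 3 9 7)(4 14))^(-1)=(0 16 17)(2 7 9 3)(4 14)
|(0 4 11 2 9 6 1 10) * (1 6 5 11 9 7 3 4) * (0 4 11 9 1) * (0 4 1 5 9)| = |(0 4 5)(1 10)(2 7 3 11)| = 12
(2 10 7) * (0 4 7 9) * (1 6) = [4, 6, 10, 3, 7, 5, 1, 2, 8, 0, 9] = (0 4 7 2 10 9)(1 6)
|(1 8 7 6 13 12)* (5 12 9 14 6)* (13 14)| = |(1 8 7 5 12)(6 14)(9 13)| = 10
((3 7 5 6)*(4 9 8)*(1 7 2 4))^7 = (1 9 2 6 7 8 4 3 5)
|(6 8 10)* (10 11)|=4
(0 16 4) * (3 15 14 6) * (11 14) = (0 16 4)(3 15 11 14 6) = [16, 1, 2, 15, 0, 5, 3, 7, 8, 9, 10, 14, 12, 13, 6, 11, 4]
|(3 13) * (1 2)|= |(1 2)(3 13)|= 2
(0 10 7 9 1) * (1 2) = (0 10 7 9 2 1) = [10, 0, 1, 3, 4, 5, 6, 9, 8, 2, 7]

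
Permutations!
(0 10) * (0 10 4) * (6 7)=[4, 1, 2, 3, 0, 5, 7, 6, 8, 9, 10]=(10)(0 4)(6 7)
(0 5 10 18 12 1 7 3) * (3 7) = (0 5 10 18 12 1 3) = [5, 3, 2, 0, 4, 10, 6, 7, 8, 9, 18, 11, 1, 13, 14, 15, 16, 17, 12]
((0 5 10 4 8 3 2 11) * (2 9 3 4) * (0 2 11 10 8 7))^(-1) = (0 7 4 8 5)(2 11 10)(3 9)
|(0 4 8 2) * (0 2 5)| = 4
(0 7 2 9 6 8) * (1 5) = [7, 5, 9, 3, 4, 1, 8, 2, 0, 6] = (0 7 2 9 6 8)(1 5)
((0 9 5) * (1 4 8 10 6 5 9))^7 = (10)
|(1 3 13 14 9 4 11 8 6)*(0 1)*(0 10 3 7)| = 9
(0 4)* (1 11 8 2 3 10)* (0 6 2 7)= (0 4 6 2 3 10 1 11 8 7)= [4, 11, 3, 10, 6, 5, 2, 0, 7, 9, 1, 8]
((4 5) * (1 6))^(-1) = (1 6)(4 5)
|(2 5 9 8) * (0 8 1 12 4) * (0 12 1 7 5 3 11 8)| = |(2 3 11 8)(4 12)(5 9 7)| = 12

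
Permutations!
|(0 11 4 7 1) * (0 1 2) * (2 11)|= |(0 2)(4 7 11)|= 6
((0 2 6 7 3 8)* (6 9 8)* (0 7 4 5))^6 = ((0 2 9 8 7 3 6 4 5))^6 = (0 6 8)(2 4 7)(3 9 5)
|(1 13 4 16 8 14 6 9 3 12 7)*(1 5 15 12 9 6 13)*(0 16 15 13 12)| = 10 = |(0 16 8 14 12 7 5 13 4 15)(3 9)|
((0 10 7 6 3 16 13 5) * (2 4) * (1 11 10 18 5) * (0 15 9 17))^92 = (0 5 9)(1 6)(3 11)(7 13)(10 16)(15 17 18)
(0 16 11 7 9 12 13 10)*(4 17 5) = [16, 1, 2, 3, 17, 4, 6, 9, 8, 12, 0, 7, 13, 10, 14, 15, 11, 5] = (0 16 11 7 9 12 13 10)(4 17 5)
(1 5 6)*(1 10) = (1 5 6 10) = [0, 5, 2, 3, 4, 6, 10, 7, 8, 9, 1]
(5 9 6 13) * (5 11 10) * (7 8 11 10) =(5 9 6 13 10)(7 8 11) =[0, 1, 2, 3, 4, 9, 13, 8, 11, 6, 5, 7, 12, 10]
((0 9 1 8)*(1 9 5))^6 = ((9)(0 5 1 8))^6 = (9)(0 1)(5 8)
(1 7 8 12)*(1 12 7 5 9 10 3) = (12)(1 5 9 10 3)(7 8) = [0, 5, 2, 1, 4, 9, 6, 8, 7, 10, 3, 11, 12]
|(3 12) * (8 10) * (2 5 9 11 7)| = |(2 5 9 11 7)(3 12)(8 10)| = 10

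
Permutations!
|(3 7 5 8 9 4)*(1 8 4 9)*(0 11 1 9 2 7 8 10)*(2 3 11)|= 24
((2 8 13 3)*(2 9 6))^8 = ((2 8 13 3 9 6))^8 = (2 13 9)(3 6 8)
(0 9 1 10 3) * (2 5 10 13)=(0 9 1 13 2 5 10 3)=[9, 13, 5, 0, 4, 10, 6, 7, 8, 1, 3, 11, 12, 2]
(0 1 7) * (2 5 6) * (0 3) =(0 1 7 3)(2 5 6) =[1, 7, 5, 0, 4, 6, 2, 3]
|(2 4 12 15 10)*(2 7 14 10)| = 12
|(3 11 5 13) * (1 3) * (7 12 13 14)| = 8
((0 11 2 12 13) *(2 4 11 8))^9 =(0 13 12 2 8)(4 11)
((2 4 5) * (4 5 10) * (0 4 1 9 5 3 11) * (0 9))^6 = (0 10)(1 4)(2 3 11 9 5)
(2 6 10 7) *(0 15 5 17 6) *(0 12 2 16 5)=(0 15)(2 12)(5 17 6 10 7 16)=[15, 1, 12, 3, 4, 17, 10, 16, 8, 9, 7, 11, 2, 13, 14, 0, 5, 6]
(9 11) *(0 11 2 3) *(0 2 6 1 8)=(0 11 9 6 1 8)(2 3)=[11, 8, 3, 2, 4, 5, 1, 7, 0, 6, 10, 9]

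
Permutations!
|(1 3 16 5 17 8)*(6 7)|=|(1 3 16 5 17 8)(6 7)|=6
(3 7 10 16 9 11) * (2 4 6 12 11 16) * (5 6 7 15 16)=[0, 1, 4, 15, 7, 6, 12, 10, 8, 5, 2, 3, 11, 13, 14, 16, 9]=(2 4 7 10)(3 15 16 9 5 6 12 11)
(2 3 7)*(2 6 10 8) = (2 3 7 6 10 8) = [0, 1, 3, 7, 4, 5, 10, 6, 2, 9, 8]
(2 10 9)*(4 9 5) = [0, 1, 10, 3, 9, 4, 6, 7, 8, 2, 5] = (2 10 5 4 9)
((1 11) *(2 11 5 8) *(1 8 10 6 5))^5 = ((2 11 8)(5 10 6))^5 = (2 8 11)(5 6 10)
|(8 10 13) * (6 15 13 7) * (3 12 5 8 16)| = 10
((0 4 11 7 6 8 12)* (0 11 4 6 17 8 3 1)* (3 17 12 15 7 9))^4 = ((0 6 17 8 15 7 12 11 9 3 1))^4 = (0 15 9 6 7 3 17 12 1 8 11)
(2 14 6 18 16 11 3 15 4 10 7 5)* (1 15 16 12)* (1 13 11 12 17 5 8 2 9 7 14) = (1 15 4 10 14 6 18 17 5 9 7 8 2)(3 16 12 13 11) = [0, 15, 1, 16, 10, 9, 18, 8, 2, 7, 14, 3, 13, 11, 6, 4, 12, 5, 17]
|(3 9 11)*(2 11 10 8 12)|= 7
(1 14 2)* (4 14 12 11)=(1 12 11 4 14 2)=[0, 12, 1, 3, 14, 5, 6, 7, 8, 9, 10, 4, 11, 13, 2]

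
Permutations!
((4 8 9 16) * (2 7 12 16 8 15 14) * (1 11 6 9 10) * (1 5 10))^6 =(1 11 6 9 8)(2 14 15 4 16 12 7)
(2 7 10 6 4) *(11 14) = (2 7 10 6 4)(11 14) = [0, 1, 7, 3, 2, 5, 4, 10, 8, 9, 6, 14, 12, 13, 11]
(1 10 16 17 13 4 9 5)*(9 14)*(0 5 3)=(0 5 1 10 16 17 13 4 14 9 3)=[5, 10, 2, 0, 14, 1, 6, 7, 8, 3, 16, 11, 12, 4, 9, 15, 17, 13]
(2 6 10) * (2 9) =(2 6 10 9) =[0, 1, 6, 3, 4, 5, 10, 7, 8, 2, 9]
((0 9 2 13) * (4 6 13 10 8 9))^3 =(0 13 6 4)(2 9 8 10)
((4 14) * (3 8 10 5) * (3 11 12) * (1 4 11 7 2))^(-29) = (1 12 5 4 3 7 14 8 2 11 10)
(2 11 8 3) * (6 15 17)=(2 11 8 3)(6 15 17)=[0, 1, 11, 2, 4, 5, 15, 7, 3, 9, 10, 8, 12, 13, 14, 17, 16, 6]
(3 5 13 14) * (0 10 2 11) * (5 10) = (0 5 13 14 3 10 2 11) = [5, 1, 11, 10, 4, 13, 6, 7, 8, 9, 2, 0, 12, 14, 3]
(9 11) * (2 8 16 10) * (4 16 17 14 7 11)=(2 8 17 14 7 11 9 4 16 10)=[0, 1, 8, 3, 16, 5, 6, 11, 17, 4, 2, 9, 12, 13, 7, 15, 10, 14]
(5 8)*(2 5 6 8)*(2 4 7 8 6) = [0, 1, 5, 3, 7, 4, 6, 8, 2] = (2 5 4 7 8)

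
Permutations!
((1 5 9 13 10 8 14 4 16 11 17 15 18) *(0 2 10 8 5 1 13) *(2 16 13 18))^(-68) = ((18)(0 16 11 17 15 2 10 5 9)(4 13 8 14))^(-68) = (18)(0 15 9 17 5 11 10 16 2)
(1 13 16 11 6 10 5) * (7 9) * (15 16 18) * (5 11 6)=[0, 13, 2, 3, 4, 1, 10, 9, 8, 7, 11, 5, 12, 18, 14, 16, 6, 17, 15]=(1 13 18 15 16 6 10 11 5)(7 9)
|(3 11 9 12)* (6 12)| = 5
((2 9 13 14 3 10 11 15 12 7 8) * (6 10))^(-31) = (2 6 7 14 15 9 10 8 3 12 13 11)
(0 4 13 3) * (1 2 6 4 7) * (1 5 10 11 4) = (0 7 5 10 11 4 13 3)(1 2 6) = [7, 2, 6, 0, 13, 10, 1, 5, 8, 9, 11, 4, 12, 3]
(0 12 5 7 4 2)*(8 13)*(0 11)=(0 12 5 7 4 2 11)(8 13)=[12, 1, 11, 3, 2, 7, 6, 4, 13, 9, 10, 0, 5, 8]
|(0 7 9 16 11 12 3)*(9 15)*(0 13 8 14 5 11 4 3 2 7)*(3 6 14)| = 33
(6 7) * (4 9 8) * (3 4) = [0, 1, 2, 4, 9, 5, 7, 6, 3, 8] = (3 4 9 8)(6 7)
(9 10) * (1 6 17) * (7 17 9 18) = (1 6 9 10 18 7 17) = [0, 6, 2, 3, 4, 5, 9, 17, 8, 10, 18, 11, 12, 13, 14, 15, 16, 1, 7]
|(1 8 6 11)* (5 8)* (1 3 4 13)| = |(1 5 8 6 11 3 4 13)| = 8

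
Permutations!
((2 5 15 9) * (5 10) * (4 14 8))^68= (2 15 10 9 5)(4 8 14)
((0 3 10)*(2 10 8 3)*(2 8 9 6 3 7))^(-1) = ((0 8 7 2 10)(3 9 6))^(-1) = (0 10 2 7 8)(3 6 9)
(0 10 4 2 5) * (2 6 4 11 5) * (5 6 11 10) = [5, 1, 2, 3, 11, 0, 4, 7, 8, 9, 10, 6] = (0 5)(4 11 6)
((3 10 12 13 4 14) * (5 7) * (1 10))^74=((1 10 12 13 4 14 3)(5 7))^74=(1 4 10 14 12 3 13)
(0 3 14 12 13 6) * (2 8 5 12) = (0 3 14 2 8 5 12 13 6) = [3, 1, 8, 14, 4, 12, 0, 7, 5, 9, 10, 11, 13, 6, 2]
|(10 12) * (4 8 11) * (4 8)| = |(8 11)(10 12)| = 2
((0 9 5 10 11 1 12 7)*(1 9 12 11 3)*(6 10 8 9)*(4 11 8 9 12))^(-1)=(0 7 12 8 1 3 10 6 11 4)(5 9)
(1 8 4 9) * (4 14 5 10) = (1 8 14 5 10 4 9) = [0, 8, 2, 3, 9, 10, 6, 7, 14, 1, 4, 11, 12, 13, 5]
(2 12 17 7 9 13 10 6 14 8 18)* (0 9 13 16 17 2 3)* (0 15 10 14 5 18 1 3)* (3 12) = (0 9 16 17 7 13 14 8 1 12 2 3 15 10 6 5 18) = [9, 12, 3, 15, 4, 18, 5, 13, 1, 16, 6, 11, 2, 14, 8, 10, 17, 7, 0]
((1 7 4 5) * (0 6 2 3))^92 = (7)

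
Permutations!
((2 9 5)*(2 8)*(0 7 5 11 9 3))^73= (0 7 5 8 2 3)(9 11)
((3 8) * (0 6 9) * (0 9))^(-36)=(9)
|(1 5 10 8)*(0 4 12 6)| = 4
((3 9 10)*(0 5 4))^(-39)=((0 5 4)(3 9 10))^(-39)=(10)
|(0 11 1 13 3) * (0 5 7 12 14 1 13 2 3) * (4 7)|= 24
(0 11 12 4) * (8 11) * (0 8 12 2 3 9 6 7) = [12, 1, 3, 9, 8, 5, 7, 0, 11, 6, 10, 2, 4] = (0 12 4 8 11 2 3 9 6 7)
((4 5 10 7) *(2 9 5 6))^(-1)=(2 6 4 7 10 5 9)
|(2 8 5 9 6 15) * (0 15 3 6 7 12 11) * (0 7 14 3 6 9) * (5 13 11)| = |(0 15 2 8 13 11 7 12 5)(3 9 14)| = 9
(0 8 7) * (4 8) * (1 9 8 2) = (0 4 2 1 9 8 7) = [4, 9, 1, 3, 2, 5, 6, 0, 7, 8]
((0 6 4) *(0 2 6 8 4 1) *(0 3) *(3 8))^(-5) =((0 3)(1 8 4 2 6))^(-5) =(8)(0 3)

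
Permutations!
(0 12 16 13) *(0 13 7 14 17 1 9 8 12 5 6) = (0 5 6)(1 9 8 12 16 7 14 17) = [5, 9, 2, 3, 4, 6, 0, 14, 12, 8, 10, 11, 16, 13, 17, 15, 7, 1]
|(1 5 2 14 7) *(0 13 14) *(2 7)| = |(0 13 14 2)(1 5 7)| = 12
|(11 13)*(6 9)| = 2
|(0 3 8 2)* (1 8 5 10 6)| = 8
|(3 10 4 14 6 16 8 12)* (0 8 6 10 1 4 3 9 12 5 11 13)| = |(0 8 5 11 13)(1 4 14 10 3)(6 16)(9 12)| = 10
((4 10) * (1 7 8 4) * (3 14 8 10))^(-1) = (1 10 7)(3 4 8 14)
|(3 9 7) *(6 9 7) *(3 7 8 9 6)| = |(3 8 9)| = 3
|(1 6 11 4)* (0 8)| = 4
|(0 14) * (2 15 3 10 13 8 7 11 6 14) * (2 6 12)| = 9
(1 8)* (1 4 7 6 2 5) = (1 8 4 7 6 2 5) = [0, 8, 5, 3, 7, 1, 2, 6, 4]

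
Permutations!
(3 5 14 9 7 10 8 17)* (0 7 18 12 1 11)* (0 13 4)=(0 7 10 8 17 3 5 14 9 18 12 1 11 13 4)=[7, 11, 2, 5, 0, 14, 6, 10, 17, 18, 8, 13, 1, 4, 9, 15, 16, 3, 12]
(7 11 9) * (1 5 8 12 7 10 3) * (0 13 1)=(0 13 1 5 8 12 7 11 9 10 3)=[13, 5, 2, 0, 4, 8, 6, 11, 12, 10, 3, 9, 7, 1]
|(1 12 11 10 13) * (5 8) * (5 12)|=|(1 5 8 12 11 10 13)|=7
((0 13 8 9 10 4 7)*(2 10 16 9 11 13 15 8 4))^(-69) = (0 15 8 11 13 4 7)(2 10)(9 16)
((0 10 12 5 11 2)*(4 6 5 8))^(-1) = ((0 10 12 8 4 6 5 11 2))^(-1) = (0 2 11 5 6 4 8 12 10)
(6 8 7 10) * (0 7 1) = (0 7 10 6 8 1) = [7, 0, 2, 3, 4, 5, 8, 10, 1, 9, 6]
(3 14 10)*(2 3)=(2 3 14 10)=[0, 1, 3, 14, 4, 5, 6, 7, 8, 9, 2, 11, 12, 13, 10]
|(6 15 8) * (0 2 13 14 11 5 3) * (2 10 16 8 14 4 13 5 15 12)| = |(0 10 16 8 6 12 2 5 3)(4 13)(11 15 14)| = 18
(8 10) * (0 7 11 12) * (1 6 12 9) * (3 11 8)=(0 7 8 10 3 11 9 1 6 12)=[7, 6, 2, 11, 4, 5, 12, 8, 10, 1, 3, 9, 0]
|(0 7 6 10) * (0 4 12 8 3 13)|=9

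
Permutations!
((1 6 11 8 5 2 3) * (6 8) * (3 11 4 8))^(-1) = ((1 3)(2 11 6 4 8 5))^(-1) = (1 3)(2 5 8 4 6 11)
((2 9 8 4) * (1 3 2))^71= (1 4 8 9 2 3)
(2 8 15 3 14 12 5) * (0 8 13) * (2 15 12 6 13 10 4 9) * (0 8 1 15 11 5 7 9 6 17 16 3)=(0 1 15)(2 10 4 6 13 8 12 7 9)(3 14 17 16)(5 11)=[1, 15, 10, 14, 6, 11, 13, 9, 12, 2, 4, 5, 7, 8, 17, 0, 3, 16]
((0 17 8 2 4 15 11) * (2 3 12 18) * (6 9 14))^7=((0 17 8 3 12 18 2 4 15 11)(6 9 14))^7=(0 4 12 17 15 18 8 11 2 3)(6 9 14)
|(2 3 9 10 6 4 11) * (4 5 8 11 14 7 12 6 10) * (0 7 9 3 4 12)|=18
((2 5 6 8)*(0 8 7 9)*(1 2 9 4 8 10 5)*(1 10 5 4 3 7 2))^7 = (0 9 8 4 10 2 6 5)(3 7)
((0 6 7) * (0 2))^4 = (7)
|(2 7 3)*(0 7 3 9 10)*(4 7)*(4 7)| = |(0 7 9 10)(2 3)| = 4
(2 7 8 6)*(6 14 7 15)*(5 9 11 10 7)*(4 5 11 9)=(2 15 6)(4 5)(7 8 14 11 10)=[0, 1, 15, 3, 5, 4, 2, 8, 14, 9, 7, 10, 12, 13, 11, 6]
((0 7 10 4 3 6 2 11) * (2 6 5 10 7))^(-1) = (0 11 2)(3 4 10 5)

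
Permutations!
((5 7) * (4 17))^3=((4 17)(5 7))^3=(4 17)(5 7)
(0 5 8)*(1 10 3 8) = (0 5 1 10 3 8) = [5, 10, 2, 8, 4, 1, 6, 7, 0, 9, 3]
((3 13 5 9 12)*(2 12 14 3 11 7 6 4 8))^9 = (2 11 6 8 12 7 4)(3 14 9 5 13)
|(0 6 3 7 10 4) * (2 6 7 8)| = 4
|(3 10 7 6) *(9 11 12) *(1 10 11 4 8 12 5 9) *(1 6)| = |(1 10 7)(3 11 5 9 4 8 12 6)| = 24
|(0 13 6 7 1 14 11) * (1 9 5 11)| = 14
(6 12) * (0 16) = (0 16)(6 12) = [16, 1, 2, 3, 4, 5, 12, 7, 8, 9, 10, 11, 6, 13, 14, 15, 0]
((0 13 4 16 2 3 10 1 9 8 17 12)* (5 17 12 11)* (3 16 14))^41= (0 13 4 14 3 10 1 9 8 12)(2 16)(5 11 17)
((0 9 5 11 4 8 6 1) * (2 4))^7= ((0 9 5 11 2 4 8 6 1))^7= (0 6 4 11 9 1 8 2 5)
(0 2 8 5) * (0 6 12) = (0 2 8 5 6 12) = [2, 1, 8, 3, 4, 6, 12, 7, 5, 9, 10, 11, 0]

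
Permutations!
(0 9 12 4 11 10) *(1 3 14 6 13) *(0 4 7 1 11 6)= (0 9 12 7 1 3 14)(4 6 13 11 10)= [9, 3, 2, 14, 6, 5, 13, 1, 8, 12, 4, 10, 7, 11, 0]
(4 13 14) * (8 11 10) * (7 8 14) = [0, 1, 2, 3, 13, 5, 6, 8, 11, 9, 14, 10, 12, 7, 4] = (4 13 7 8 11 10 14)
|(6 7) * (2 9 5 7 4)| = |(2 9 5 7 6 4)| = 6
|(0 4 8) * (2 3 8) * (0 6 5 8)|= |(0 4 2 3)(5 8 6)|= 12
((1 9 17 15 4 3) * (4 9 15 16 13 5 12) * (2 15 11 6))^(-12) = ((1 11 6 2 15 9 17 16 13 5 12 4 3))^(-12) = (1 11 6 2 15 9 17 16 13 5 12 4 3)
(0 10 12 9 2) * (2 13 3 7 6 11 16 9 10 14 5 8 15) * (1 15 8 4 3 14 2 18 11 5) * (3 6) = [2, 15, 0, 7, 6, 4, 5, 3, 8, 13, 12, 16, 10, 14, 1, 18, 9, 17, 11] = (0 2)(1 15 18 11 16 9 13 14)(3 7)(4 6 5)(10 12)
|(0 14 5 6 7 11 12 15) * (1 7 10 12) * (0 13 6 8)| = 60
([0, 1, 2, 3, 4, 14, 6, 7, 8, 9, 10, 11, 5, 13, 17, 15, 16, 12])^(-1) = [0, 1, 2, 3, 4, 12, 6, 7, 8, 9, 10, 11, 17, 13, 5, 15, 16, 14]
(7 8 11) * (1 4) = (1 4)(7 8 11) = [0, 4, 2, 3, 1, 5, 6, 8, 11, 9, 10, 7]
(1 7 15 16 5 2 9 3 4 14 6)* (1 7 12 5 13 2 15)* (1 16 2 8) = (1 12 5 15 2 9 3 4 14 6 7 16 13 8) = [0, 12, 9, 4, 14, 15, 7, 16, 1, 3, 10, 11, 5, 8, 6, 2, 13]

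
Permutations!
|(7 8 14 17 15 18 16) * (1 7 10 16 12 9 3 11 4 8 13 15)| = 26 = |(1 7 13 15 18 12 9 3 11 4 8 14 17)(10 16)|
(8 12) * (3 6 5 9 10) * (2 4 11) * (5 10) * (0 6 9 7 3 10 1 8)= (0 6 1 8 12)(2 4 11)(3 9 5 7)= [6, 8, 4, 9, 11, 7, 1, 3, 12, 5, 10, 2, 0]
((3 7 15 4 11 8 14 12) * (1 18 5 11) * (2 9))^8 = ((1 18 5 11 8 14 12 3 7 15 4)(2 9))^8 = (1 7 14 5 4 3 8 18 15 12 11)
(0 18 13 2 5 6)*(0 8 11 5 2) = (0 18 13)(5 6 8 11) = [18, 1, 2, 3, 4, 6, 8, 7, 11, 9, 10, 5, 12, 0, 14, 15, 16, 17, 13]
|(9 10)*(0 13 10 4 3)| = 6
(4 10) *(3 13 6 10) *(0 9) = (0 9)(3 13 6 10 4) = [9, 1, 2, 13, 3, 5, 10, 7, 8, 0, 4, 11, 12, 6]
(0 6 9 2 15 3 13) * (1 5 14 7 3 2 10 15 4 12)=[6, 5, 4, 13, 12, 14, 9, 3, 8, 10, 15, 11, 1, 0, 7, 2]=(0 6 9 10 15 2 4 12 1 5 14 7 3 13)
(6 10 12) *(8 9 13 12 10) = (6 8 9 13 12) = [0, 1, 2, 3, 4, 5, 8, 7, 9, 13, 10, 11, 6, 12]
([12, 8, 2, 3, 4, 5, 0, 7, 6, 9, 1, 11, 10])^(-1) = [6, 10, 2, 3, 4, 5, 8, 7, 1, 9, 12, 11, 0]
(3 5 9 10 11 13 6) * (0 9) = (0 9 10 11 13 6 3 5) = [9, 1, 2, 5, 4, 0, 3, 7, 8, 10, 11, 13, 12, 6]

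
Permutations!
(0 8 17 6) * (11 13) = (0 8 17 6)(11 13) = [8, 1, 2, 3, 4, 5, 0, 7, 17, 9, 10, 13, 12, 11, 14, 15, 16, 6]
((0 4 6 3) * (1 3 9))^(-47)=(0 4 6 9 1 3)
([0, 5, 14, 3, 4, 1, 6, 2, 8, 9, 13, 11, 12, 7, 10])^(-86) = [0, 1, 7, 3, 4, 5, 6, 13, 8, 9, 14, 11, 12, 10, 2]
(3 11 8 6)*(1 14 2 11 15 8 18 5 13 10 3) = (1 14 2 11 18 5 13 10 3 15 8 6) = [0, 14, 11, 15, 4, 13, 1, 7, 6, 9, 3, 18, 12, 10, 2, 8, 16, 17, 5]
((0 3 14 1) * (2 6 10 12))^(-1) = (0 1 14 3)(2 12 10 6)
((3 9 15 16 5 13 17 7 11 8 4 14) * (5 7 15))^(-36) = ((3 9 5 13 17 15 16 7 11 8 4 14))^(-36) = (17)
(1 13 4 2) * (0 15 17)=(0 15 17)(1 13 4 2)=[15, 13, 1, 3, 2, 5, 6, 7, 8, 9, 10, 11, 12, 4, 14, 17, 16, 0]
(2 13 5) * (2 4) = (2 13 5 4) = [0, 1, 13, 3, 2, 4, 6, 7, 8, 9, 10, 11, 12, 5]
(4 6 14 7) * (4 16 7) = (4 6 14)(7 16) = [0, 1, 2, 3, 6, 5, 14, 16, 8, 9, 10, 11, 12, 13, 4, 15, 7]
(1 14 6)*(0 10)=(0 10)(1 14 6)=[10, 14, 2, 3, 4, 5, 1, 7, 8, 9, 0, 11, 12, 13, 6]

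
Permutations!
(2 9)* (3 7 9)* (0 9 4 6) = (0 9 2 3 7 4 6) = [9, 1, 3, 7, 6, 5, 0, 4, 8, 2]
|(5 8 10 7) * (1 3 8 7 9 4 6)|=|(1 3 8 10 9 4 6)(5 7)|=14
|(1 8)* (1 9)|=3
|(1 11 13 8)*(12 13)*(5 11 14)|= |(1 14 5 11 12 13 8)|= 7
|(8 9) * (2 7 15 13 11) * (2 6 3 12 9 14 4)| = 12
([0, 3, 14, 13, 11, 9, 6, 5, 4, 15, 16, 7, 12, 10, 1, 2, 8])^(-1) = [0, 14, 15, 1, 8, 7, 6, 11, 16, 5, 13, 4, 12, 3, 2, 9, 10]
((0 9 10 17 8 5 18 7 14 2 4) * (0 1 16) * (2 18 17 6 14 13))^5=((0 9 10 6 14 18 7 13 2 4 1 16)(5 17 8))^5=(0 18 1 6 2 9 7 16 14 4 10 13)(5 8 17)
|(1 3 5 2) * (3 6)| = |(1 6 3 5 2)| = 5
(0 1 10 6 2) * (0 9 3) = [1, 10, 9, 0, 4, 5, 2, 7, 8, 3, 6] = (0 1 10 6 2 9 3)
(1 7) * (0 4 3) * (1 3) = (0 4 1 7 3) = [4, 7, 2, 0, 1, 5, 6, 3]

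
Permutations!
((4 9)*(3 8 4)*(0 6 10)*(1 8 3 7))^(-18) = (10)(1 4 7 8 9)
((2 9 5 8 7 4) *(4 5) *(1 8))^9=((1 8 7 5)(2 9 4))^9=(9)(1 8 7 5)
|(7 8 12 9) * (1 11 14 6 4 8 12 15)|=21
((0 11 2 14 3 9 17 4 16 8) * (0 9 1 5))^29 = ((0 11 2 14 3 1 5)(4 16 8 9 17))^29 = (0 11 2 14 3 1 5)(4 17 9 8 16)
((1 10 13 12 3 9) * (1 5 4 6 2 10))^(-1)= ((2 10 13 12 3 9 5 4 6))^(-1)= (2 6 4 5 9 3 12 13 10)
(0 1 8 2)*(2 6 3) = (0 1 8 6 3 2) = [1, 8, 0, 2, 4, 5, 3, 7, 6]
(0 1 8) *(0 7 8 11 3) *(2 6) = (0 1 11 3)(2 6)(7 8) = [1, 11, 6, 0, 4, 5, 2, 8, 7, 9, 10, 3]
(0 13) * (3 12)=(0 13)(3 12)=[13, 1, 2, 12, 4, 5, 6, 7, 8, 9, 10, 11, 3, 0]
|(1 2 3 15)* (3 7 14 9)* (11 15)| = 8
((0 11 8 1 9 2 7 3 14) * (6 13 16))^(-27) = (16)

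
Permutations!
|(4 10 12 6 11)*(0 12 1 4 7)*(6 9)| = |(0 12 9 6 11 7)(1 4 10)| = 6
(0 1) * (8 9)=(0 1)(8 9)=[1, 0, 2, 3, 4, 5, 6, 7, 9, 8]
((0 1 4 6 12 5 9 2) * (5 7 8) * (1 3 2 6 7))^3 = ((0 3 2)(1 4 7 8 5 9 6 12))^3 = (1 8 6 4 5 12 7 9)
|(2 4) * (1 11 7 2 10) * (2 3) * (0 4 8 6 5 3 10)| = 20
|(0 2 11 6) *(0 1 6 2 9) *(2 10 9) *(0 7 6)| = |(0 2 11 10 9 7 6 1)| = 8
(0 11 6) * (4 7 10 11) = (0 4 7 10 11 6) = [4, 1, 2, 3, 7, 5, 0, 10, 8, 9, 11, 6]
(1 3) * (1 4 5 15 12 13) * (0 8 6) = (0 8 6)(1 3 4 5 15 12 13) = [8, 3, 2, 4, 5, 15, 0, 7, 6, 9, 10, 11, 13, 1, 14, 12]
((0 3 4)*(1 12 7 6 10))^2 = (0 4 3)(1 7 10 12 6)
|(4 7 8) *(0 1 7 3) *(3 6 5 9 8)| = |(0 1 7 3)(4 6 5 9 8)| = 20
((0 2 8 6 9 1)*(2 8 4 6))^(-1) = ((0 8 2 4 6 9 1))^(-1) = (0 1 9 6 4 2 8)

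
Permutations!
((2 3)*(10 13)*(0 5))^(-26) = ((0 5)(2 3)(10 13))^(-26) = (13)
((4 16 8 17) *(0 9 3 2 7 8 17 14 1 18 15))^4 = (0 7 18 3 14)(1 9 8 15 2)(4 16 17)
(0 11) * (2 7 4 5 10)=(0 11)(2 7 4 5 10)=[11, 1, 7, 3, 5, 10, 6, 4, 8, 9, 2, 0]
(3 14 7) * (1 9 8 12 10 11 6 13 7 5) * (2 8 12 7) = (1 9 12 10 11 6 13 2 8 7 3 14 5) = [0, 9, 8, 14, 4, 1, 13, 3, 7, 12, 11, 6, 10, 2, 5]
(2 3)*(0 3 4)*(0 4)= (4)(0 3 2)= [3, 1, 0, 2, 4]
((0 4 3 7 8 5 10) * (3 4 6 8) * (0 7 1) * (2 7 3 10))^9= (10)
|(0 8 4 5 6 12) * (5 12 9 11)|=4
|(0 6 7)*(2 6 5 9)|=6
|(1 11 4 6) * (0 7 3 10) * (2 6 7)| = 9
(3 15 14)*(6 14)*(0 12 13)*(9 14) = (0 12 13)(3 15 6 9 14) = [12, 1, 2, 15, 4, 5, 9, 7, 8, 14, 10, 11, 13, 0, 3, 6]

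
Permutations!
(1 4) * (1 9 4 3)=[0, 3, 2, 1, 9, 5, 6, 7, 8, 4]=(1 3)(4 9)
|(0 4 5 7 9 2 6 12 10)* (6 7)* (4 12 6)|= 6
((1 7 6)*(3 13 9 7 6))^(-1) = (1 6)(3 7 9 13)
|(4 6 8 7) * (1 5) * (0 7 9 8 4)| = |(0 7)(1 5)(4 6)(8 9)| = 2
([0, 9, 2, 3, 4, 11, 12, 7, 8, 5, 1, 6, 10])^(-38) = [0, 6, 2, 3, 4, 10, 9, 7, 8, 12, 11, 1, 5]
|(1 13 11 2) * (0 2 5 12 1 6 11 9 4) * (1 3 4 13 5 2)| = |(0 1 5 12 3 4)(2 6 11)(9 13)| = 6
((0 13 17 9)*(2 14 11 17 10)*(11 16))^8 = (0 9 17 11 16 14 2 10 13)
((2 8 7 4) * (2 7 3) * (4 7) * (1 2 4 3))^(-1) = (1 8 2)(3 4)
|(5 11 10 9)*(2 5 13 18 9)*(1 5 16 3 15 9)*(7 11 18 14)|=30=|(1 5 18)(2 16 3 15 9 13 14 7 11 10)|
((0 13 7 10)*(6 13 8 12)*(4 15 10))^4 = ((0 8 12 6 13 7 4 15 10))^4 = (0 13 10 6 15 12 4 8 7)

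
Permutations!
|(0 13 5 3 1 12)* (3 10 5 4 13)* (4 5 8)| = 20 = |(0 3 1 12)(4 13 5 10 8)|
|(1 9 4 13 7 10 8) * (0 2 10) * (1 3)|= |(0 2 10 8 3 1 9 4 13 7)|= 10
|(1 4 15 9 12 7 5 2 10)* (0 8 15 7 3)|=|(0 8 15 9 12 3)(1 4 7 5 2 10)|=6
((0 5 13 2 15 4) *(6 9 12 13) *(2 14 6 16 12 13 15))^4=((0 5 16 12 15 4)(6 9 13 14))^4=(0 15 16)(4 12 5)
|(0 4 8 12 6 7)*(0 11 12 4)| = 4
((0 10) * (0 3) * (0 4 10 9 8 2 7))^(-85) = (3 10 4)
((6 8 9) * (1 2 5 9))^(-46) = ((1 2 5 9 6 8))^(-46) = (1 5 6)(2 9 8)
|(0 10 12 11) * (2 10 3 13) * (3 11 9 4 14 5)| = 18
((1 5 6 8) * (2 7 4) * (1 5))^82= (2 7 4)(5 6 8)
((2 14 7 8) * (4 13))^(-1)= (2 8 7 14)(4 13)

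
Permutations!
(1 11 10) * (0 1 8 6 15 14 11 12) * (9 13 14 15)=(15)(0 1 12)(6 9 13 14 11 10 8)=[1, 12, 2, 3, 4, 5, 9, 7, 6, 13, 8, 10, 0, 14, 11, 15]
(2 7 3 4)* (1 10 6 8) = (1 10 6 8)(2 7 3 4) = [0, 10, 7, 4, 2, 5, 8, 3, 1, 9, 6]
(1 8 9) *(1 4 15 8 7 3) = [0, 7, 2, 1, 15, 5, 6, 3, 9, 4, 10, 11, 12, 13, 14, 8] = (1 7 3)(4 15 8 9)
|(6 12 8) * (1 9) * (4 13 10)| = |(1 9)(4 13 10)(6 12 8)| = 6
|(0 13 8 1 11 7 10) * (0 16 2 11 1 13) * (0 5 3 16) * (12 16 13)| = |(0 5 3 13 8 12 16 2 11 7 10)| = 11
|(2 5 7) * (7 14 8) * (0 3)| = 10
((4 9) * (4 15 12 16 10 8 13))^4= (4 16)(8 15)(9 10)(12 13)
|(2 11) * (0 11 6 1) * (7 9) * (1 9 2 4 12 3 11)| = |(0 1)(2 6 9 7)(3 11 4 12)| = 4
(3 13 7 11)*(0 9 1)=[9, 0, 2, 13, 4, 5, 6, 11, 8, 1, 10, 3, 12, 7]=(0 9 1)(3 13 7 11)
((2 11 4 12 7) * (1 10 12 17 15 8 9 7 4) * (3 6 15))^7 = (1 15 10 8 12 9 4 7 17 2 3 11 6) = ((1 10 12 4 17 3 6 15 8 9 7 2 11))^7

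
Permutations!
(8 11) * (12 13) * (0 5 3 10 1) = [5, 0, 2, 10, 4, 3, 6, 7, 11, 9, 1, 8, 13, 12] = (0 5 3 10 1)(8 11)(12 13)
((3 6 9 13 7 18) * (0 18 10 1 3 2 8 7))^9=(0 9 3 10 8 18 13 6 1 7 2)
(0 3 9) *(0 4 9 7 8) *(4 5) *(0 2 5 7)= (0 3)(2 5 4 9 7 8)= [3, 1, 5, 0, 9, 4, 6, 8, 2, 7]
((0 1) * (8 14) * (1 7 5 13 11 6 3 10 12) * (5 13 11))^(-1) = (0 1 12 10 3 6 11 5 13 7)(8 14)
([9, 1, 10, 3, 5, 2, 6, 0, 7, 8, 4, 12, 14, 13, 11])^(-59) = [9, 1, 10, 3, 5, 2, 6, 0, 7, 8, 4, 12, 14, 13, 11]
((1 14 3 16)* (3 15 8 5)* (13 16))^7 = ((1 14 15 8 5 3 13 16))^7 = (1 16 13 3 5 8 15 14)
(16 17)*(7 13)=(7 13)(16 17)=[0, 1, 2, 3, 4, 5, 6, 13, 8, 9, 10, 11, 12, 7, 14, 15, 17, 16]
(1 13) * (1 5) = (1 13 5) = [0, 13, 2, 3, 4, 1, 6, 7, 8, 9, 10, 11, 12, 5]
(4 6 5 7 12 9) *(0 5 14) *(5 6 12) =(0 6 14)(4 12 9)(5 7) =[6, 1, 2, 3, 12, 7, 14, 5, 8, 4, 10, 11, 9, 13, 0]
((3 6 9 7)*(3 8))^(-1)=((3 6 9 7 8))^(-1)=(3 8 7 9 6)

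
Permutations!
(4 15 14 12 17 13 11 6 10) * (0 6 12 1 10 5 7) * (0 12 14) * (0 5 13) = (0 6 13 11 14 1 10 4 15 5 7 12 17) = [6, 10, 2, 3, 15, 7, 13, 12, 8, 9, 4, 14, 17, 11, 1, 5, 16, 0]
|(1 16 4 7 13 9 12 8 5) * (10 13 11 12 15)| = 8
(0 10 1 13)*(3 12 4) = (0 10 1 13)(3 12 4) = [10, 13, 2, 12, 3, 5, 6, 7, 8, 9, 1, 11, 4, 0]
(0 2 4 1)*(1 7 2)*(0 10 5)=(0 1 10 5)(2 4 7)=[1, 10, 4, 3, 7, 0, 6, 2, 8, 9, 5]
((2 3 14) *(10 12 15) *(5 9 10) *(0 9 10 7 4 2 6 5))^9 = (0 10 14 4)(2 9 12 6)(3 7 15 5)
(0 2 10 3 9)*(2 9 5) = (0 9)(2 10 3 5) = [9, 1, 10, 5, 4, 2, 6, 7, 8, 0, 3]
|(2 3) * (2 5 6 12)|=|(2 3 5 6 12)|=5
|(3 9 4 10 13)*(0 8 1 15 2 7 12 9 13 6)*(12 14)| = |(0 8 1 15 2 7 14 12 9 4 10 6)(3 13)| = 12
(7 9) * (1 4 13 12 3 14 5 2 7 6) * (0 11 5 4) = (0 11 5 2 7 9 6 1)(3 14 4 13 12) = [11, 0, 7, 14, 13, 2, 1, 9, 8, 6, 10, 5, 3, 12, 4]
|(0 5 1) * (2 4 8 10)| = |(0 5 1)(2 4 8 10)| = 12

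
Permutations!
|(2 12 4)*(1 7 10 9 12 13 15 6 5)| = 11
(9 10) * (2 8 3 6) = [0, 1, 8, 6, 4, 5, 2, 7, 3, 10, 9] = (2 8 3 6)(9 10)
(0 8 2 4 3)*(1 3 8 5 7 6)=(0 5 7 6 1 3)(2 4 8)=[5, 3, 4, 0, 8, 7, 1, 6, 2]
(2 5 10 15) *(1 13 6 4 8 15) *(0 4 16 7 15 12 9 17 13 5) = [4, 5, 0, 3, 8, 10, 16, 15, 12, 17, 1, 11, 9, 6, 14, 2, 7, 13] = (0 4 8 12 9 17 13 6 16 7 15 2)(1 5 10)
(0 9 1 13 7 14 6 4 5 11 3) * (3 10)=(0 9 1 13 7 14 6 4 5 11 10 3)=[9, 13, 2, 0, 5, 11, 4, 14, 8, 1, 3, 10, 12, 7, 6]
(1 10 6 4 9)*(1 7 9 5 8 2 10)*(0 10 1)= (0 10 6 4 5 8 2 1)(7 9)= [10, 0, 1, 3, 5, 8, 4, 9, 2, 7, 6]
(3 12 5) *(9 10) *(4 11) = (3 12 5)(4 11)(9 10) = [0, 1, 2, 12, 11, 3, 6, 7, 8, 10, 9, 4, 5]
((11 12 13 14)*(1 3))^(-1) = ((1 3)(11 12 13 14))^(-1) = (1 3)(11 14 13 12)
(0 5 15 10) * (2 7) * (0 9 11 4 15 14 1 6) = (0 5 14 1 6)(2 7)(4 15 10 9 11) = [5, 6, 7, 3, 15, 14, 0, 2, 8, 11, 9, 4, 12, 13, 1, 10]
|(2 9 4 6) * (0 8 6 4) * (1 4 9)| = |(0 8 6 2 1 4 9)| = 7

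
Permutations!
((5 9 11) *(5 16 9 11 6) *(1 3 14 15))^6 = (1 14)(3 15)(5 11 16 9 6)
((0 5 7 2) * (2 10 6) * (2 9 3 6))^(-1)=(0 2 10 7 5)(3 9 6)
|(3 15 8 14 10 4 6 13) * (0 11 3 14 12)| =|(0 11 3 15 8 12)(4 6 13 14 10)| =30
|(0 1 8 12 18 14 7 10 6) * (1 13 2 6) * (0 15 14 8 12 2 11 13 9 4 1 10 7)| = |(0 9 4 1 12 18 8 2 6 15 14)(11 13)| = 22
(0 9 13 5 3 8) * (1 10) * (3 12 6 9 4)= (0 4 3 8)(1 10)(5 12 6 9 13)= [4, 10, 2, 8, 3, 12, 9, 7, 0, 13, 1, 11, 6, 5]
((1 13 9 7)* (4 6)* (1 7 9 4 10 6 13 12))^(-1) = (1 12)(4 13)(6 10)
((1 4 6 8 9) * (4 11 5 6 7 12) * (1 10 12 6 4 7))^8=(6 9 12)(7 8 10)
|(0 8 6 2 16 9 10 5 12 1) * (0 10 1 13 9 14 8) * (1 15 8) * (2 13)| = 35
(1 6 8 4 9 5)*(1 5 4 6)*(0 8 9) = (0 8 6 9 4) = [8, 1, 2, 3, 0, 5, 9, 7, 6, 4]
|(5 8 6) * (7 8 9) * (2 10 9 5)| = 6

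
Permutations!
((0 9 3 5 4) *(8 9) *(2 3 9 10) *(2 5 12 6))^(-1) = ((0 8 10 5 4)(2 3 12 6))^(-1) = (0 4 5 10 8)(2 6 12 3)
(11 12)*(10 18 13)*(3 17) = [0, 1, 2, 17, 4, 5, 6, 7, 8, 9, 18, 12, 11, 10, 14, 15, 16, 3, 13] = (3 17)(10 18 13)(11 12)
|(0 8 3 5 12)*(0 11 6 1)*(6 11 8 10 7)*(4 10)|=12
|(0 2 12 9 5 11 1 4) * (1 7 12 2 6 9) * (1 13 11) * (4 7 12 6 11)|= 5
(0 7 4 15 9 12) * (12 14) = [7, 1, 2, 3, 15, 5, 6, 4, 8, 14, 10, 11, 0, 13, 12, 9] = (0 7 4 15 9 14 12)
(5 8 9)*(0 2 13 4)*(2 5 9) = (0 5 8 2 13 4) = [5, 1, 13, 3, 0, 8, 6, 7, 2, 9, 10, 11, 12, 4]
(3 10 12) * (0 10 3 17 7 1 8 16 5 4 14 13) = (0 10 12 17 7 1 8 16 5 4 14 13) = [10, 8, 2, 3, 14, 4, 6, 1, 16, 9, 12, 11, 17, 0, 13, 15, 5, 7]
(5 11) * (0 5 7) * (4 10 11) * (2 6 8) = (0 5 4 10 11 7)(2 6 8) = [5, 1, 6, 3, 10, 4, 8, 0, 2, 9, 11, 7]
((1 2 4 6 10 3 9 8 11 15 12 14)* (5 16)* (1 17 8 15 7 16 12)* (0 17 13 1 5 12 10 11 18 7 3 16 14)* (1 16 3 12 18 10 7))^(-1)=(0 12 11 6 4 2 1 18 16 13 14 7 5 15 9 3 10 8 17)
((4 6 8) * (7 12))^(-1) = (4 8 6)(7 12) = ((4 6 8)(7 12))^(-1)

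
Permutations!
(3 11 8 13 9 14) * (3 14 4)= (14)(3 11 8 13 9 4)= [0, 1, 2, 11, 3, 5, 6, 7, 13, 4, 10, 8, 12, 9, 14]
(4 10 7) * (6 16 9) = (4 10 7)(6 16 9) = [0, 1, 2, 3, 10, 5, 16, 4, 8, 6, 7, 11, 12, 13, 14, 15, 9]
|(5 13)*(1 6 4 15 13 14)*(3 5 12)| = 9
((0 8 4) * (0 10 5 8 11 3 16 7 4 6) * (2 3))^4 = ((0 11 2 3 16 7 4 10 5 8 6))^4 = (0 16 5 11 7 8 2 4 6 3 10)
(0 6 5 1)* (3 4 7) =(0 6 5 1)(3 4 7) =[6, 0, 2, 4, 7, 1, 5, 3]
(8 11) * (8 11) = (11) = [0, 1, 2, 3, 4, 5, 6, 7, 8, 9, 10, 11]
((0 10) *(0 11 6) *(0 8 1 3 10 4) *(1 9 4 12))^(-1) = (0 4 9 8 6 11 10 3 1 12) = ((0 12 1 3 10 11 6 8 9 4))^(-1)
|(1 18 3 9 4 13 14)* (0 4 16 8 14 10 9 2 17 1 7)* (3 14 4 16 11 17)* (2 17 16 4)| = |(0 4 13 10 9 11 16 8 2 3 17 1 18 14 7)| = 15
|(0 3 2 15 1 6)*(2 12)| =7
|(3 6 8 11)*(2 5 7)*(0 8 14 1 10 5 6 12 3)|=42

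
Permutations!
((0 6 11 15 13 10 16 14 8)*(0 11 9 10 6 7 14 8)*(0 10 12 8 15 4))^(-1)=(0 4 11 8 12 9 6 13 15 16 10 14 7)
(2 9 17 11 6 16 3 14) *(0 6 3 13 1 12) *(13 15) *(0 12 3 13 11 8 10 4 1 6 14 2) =[14, 3, 9, 2, 1, 5, 16, 7, 10, 17, 4, 13, 12, 6, 0, 11, 15, 8] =(0 14)(1 3 2 9 17 8 10 4)(6 16 15 11 13)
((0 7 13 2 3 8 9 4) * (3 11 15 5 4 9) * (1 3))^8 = ((0 7 13 2 11 15 5 4)(1 3 8))^8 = (15)(1 8 3)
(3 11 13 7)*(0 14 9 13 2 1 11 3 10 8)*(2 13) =(0 14 9 2 1 11 13 7 10 8) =[14, 11, 1, 3, 4, 5, 6, 10, 0, 2, 8, 13, 12, 7, 9]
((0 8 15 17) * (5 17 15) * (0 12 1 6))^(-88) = ((0 8 5 17 12 1 6))^(-88) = (0 17 6 5 1 8 12)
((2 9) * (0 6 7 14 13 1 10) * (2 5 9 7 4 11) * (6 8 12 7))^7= (0 10 1 13 14 7 12 8)(2 11 4 6)(5 9)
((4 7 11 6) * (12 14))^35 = (4 6 11 7)(12 14) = ((4 7 11 6)(12 14))^35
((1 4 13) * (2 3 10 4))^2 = (1 3 4)(2 10 13)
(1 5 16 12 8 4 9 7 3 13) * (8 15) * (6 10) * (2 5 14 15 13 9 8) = (1 14 15 2 5 16 12 13)(3 9 7)(4 8)(6 10) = [0, 14, 5, 9, 8, 16, 10, 3, 4, 7, 6, 11, 13, 1, 15, 2, 12]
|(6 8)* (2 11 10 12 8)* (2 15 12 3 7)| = 20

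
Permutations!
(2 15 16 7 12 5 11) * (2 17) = (2 15 16 7 12 5 11 17) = [0, 1, 15, 3, 4, 11, 6, 12, 8, 9, 10, 17, 5, 13, 14, 16, 7, 2]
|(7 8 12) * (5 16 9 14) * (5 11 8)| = 8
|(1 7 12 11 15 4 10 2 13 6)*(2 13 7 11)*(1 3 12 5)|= 12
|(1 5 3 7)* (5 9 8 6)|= |(1 9 8 6 5 3 7)|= 7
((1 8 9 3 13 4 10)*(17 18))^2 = (18)(1 9 13 10 8 3 4)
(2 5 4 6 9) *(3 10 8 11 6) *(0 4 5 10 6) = [4, 1, 10, 6, 3, 5, 9, 7, 11, 2, 8, 0] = (0 4 3 6 9 2 10 8 11)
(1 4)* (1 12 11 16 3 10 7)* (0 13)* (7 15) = (0 13)(1 4 12 11 16 3 10 15 7) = [13, 4, 2, 10, 12, 5, 6, 1, 8, 9, 15, 16, 11, 0, 14, 7, 3]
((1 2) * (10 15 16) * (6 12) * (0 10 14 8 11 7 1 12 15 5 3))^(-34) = ((0 10 5 3)(1 2 12 6 15 16 14 8 11 7))^(-34) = (0 5)(1 14 12 11 15)(2 8 6 7 16)(3 10)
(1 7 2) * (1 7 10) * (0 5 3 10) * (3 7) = (0 5 7 2 3 10 1) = [5, 0, 3, 10, 4, 7, 6, 2, 8, 9, 1]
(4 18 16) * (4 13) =[0, 1, 2, 3, 18, 5, 6, 7, 8, 9, 10, 11, 12, 4, 14, 15, 13, 17, 16] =(4 18 16 13)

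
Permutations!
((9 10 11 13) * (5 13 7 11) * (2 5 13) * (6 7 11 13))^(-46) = (6 10 9 13 7)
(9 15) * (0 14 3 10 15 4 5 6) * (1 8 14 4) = (0 4 5 6)(1 8 14 3 10 15 9) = [4, 8, 2, 10, 5, 6, 0, 7, 14, 1, 15, 11, 12, 13, 3, 9]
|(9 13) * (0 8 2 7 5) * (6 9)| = 15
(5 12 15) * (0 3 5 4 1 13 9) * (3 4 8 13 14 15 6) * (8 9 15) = (0 4 1 14 8 13 15 9)(3 5 12 6) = [4, 14, 2, 5, 1, 12, 3, 7, 13, 0, 10, 11, 6, 15, 8, 9]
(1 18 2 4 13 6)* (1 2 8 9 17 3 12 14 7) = [0, 18, 4, 12, 13, 5, 2, 1, 9, 17, 10, 11, 14, 6, 7, 15, 16, 3, 8] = (1 18 8 9 17 3 12 14 7)(2 4 13 6)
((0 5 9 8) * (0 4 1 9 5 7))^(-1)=((0 7)(1 9 8 4))^(-1)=(0 7)(1 4 8 9)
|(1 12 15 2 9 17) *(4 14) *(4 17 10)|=|(1 12 15 2 9 10 4 14 17)|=9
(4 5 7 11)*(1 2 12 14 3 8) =(1 2 12 14 3 8)(4 5 7 11) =[0, 2, 12, 8, 5, 7, 6, 11, 1, 9, 10, 4, 14, 13, 3]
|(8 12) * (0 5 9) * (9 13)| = 4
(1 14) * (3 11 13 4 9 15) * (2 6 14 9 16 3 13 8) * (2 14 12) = (1 9 15 13 4 16 3 11 8 14)(2 6 12) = [0, 9, 6, 11, 16, 5, 12, 7, 14, 15, 10, 8, 2, 4, 1, 13, 3]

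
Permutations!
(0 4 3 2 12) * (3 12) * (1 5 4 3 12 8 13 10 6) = [3, 5, 12, 2, 8, 4, 1, 7, 13, 9, 6, 11, 0, 10] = (0 3 2 12)(1 5 4 8 13 10 6)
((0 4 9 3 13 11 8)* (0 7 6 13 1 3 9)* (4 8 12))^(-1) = (0 4 12 11 13 6 7 8)(1 3)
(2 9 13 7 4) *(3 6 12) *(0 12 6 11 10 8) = (0 12 3 11 10 8)(2 9 13 7 4) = [12, 1, 9, 11, 2, 5, 6, 4, 0, 13, 8, 10, 3, 7]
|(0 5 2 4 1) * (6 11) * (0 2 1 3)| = |(0 5 1 2 4 3)(6 11)| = 6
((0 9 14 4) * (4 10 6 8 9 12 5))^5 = ((0 12 5 4)(6 8 9 14 10))^5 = (14)(0 12 5 4)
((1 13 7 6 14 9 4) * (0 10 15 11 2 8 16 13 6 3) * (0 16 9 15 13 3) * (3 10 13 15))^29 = (0 7 13)(1 10 9 3 2 6 15 4 16 8 14 11)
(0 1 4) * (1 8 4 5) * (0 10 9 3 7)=[8, 5, 2, 7, 10, 1, 6, 0, 4, 3, 9]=(0 8 4 10 9 3 7)(1 5)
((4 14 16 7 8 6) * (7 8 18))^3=(4 8 14 6 16)(7 18)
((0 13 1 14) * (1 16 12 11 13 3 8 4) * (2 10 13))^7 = (0 3 8 4 1 14)(2 10 13 16 12 11)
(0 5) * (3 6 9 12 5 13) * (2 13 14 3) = (0 14 3 6 9 12 5)(2 13) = [14, 1, 13, 6, 4, 0, 9, 7, 8, 12, 10, 11, 5, 2, 3]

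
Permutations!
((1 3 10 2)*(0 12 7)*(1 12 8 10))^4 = (0 12 10)(2 8 7)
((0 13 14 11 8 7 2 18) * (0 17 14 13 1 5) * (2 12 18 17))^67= (0 1 5)(2 11 12 17 8 18 14 7)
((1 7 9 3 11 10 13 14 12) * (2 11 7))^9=((1 2 11 10 13 14 12)(3 7 9))^9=(1 11 13 12 2 10 14)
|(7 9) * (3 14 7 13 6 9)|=3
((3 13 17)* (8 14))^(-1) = ((3 13 17)(8 14))^(-1) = (3 17 13)(8 14)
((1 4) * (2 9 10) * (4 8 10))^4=((1 8 10 2 9 4))^4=(1 9 10)(2 8 4)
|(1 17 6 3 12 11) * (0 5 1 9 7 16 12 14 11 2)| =13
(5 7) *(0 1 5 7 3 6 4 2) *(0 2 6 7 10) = (0 1 5 3 7 10)(4 6) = [1, 5, 2, 7, 6, 3, 4, 10, 8, 9, 0]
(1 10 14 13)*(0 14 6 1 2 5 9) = (0 14 13 2 5 9)(1 10 6) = [14, 10, 5, 3, 4, 9, 1, 7, 8, 0, 6, 11, 12, 2, 13]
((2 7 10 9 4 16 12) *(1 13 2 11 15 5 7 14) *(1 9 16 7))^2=(1 2 9 7 16 11 5 13 14 4 10 12 15)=((1 13 2 14 9 4 7 10 16 12 11 15 5))^2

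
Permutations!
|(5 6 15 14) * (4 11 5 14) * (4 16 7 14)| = 8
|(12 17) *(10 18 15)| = 6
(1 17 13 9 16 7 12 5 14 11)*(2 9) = (1 17 13 2 9 16 7 12 5 14 11) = [0, 17, 9, 3, 4, 14, 6, 12, 8, 16, 10, 1, 5, 2, 11, 15, 7, 13]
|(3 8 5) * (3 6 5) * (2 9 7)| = 6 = |(2 9 7)(3 8)(5 6)|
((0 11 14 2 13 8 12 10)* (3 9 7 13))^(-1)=((0 11 14 2 3 9 7 13 8 12 10))^(-1)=(0 10 12 8 13 7 9 3 2 14 11)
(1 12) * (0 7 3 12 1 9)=[7, 1, 2, 12, 4, 5, 6, 3, 8, 0, 10, 11, 9]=(0 7 3 12 9)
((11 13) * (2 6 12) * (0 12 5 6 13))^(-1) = (0 11 13 2 12)(5 6)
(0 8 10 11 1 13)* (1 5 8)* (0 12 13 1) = (5 8 10 11)(12 13) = [0, 1, 2, 3, 4, 8, 6, 7, 10, 9, 11, 5, 13, 12]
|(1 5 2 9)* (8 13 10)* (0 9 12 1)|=12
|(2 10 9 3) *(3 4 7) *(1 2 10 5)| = 15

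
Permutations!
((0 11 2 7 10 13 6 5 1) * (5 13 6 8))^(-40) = ((0 11 2 7 10 6 13 8 5 1))^(-40) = (13)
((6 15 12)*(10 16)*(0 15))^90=(16)(0 12)(6 15)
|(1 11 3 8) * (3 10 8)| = 4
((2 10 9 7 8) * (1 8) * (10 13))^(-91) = ((1 8 2 13 10 9 7))^(-91) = (13)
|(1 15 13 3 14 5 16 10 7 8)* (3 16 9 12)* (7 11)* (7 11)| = 35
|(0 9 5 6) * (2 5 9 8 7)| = |(9)(0 8 7 2 5 6)| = 6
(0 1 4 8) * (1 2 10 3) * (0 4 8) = (0 2 10 3 1 8 4) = [2, 8, 10, 1, 0, 5, 6, 7, 4, 9, 3]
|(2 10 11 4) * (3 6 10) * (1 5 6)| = 8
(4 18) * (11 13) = (4 18)(11 13) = [0, 1, 2, 3, 18, 5, 6, 7, 8, 9, 10, 13, 12, 11, 14, 15, 16, 17, 4]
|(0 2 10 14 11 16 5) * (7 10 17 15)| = 10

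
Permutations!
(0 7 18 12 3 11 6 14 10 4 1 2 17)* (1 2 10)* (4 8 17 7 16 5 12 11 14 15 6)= (0 16 5 12 3 14 1 10 8 17)(2 7 18 11 4)(6 15)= [16, 10, 7, 14, 2, 12, 15, 18, 17, 9, 8, 4, 3, 13, 1, 6, 5, 0, 11]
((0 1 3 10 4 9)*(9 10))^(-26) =((0 1 3 9)(4 10))^(-26) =(10)(0 3)(1 9)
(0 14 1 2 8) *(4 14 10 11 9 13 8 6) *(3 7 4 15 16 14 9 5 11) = (0 10 3 7 4 9 13 8)(1 2 6 15 16 14)(5 11) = [10, 2, 6, 7, 9, 11, 15, 4, 0, 13, 3, 5, 12, 8, 1, 16, 14]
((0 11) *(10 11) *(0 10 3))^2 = ((0 3)(10 11))^2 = (11)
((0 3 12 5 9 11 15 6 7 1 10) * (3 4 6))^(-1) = (0 10 1 7 6 4)(3 15 11 9 5 12)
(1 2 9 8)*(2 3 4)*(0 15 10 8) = (0 15 10 8 1 3 4 2 9) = [15, 3, 9, 4, 2, 5, 6, 7, 1, 0, 8, 11, 12, 13, 14, 10]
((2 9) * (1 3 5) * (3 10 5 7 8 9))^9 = ((1 10 5)(2 3 7 8 9))^9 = (10)(2 9 8 7 3)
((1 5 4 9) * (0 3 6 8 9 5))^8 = (0 6 9)(1 3 8)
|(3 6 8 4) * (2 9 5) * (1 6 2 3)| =|(1 6 8 4)(2 9 5 3)| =4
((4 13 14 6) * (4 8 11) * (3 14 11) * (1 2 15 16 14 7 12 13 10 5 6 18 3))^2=(1 15 14 3 12 11 10 6)(2 16 18 7 13 4 5 8)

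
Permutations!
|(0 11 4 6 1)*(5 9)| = 10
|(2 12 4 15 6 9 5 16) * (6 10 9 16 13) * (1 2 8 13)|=|(1 2 12 4 15 10 9 5)(6 16 8 13)|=8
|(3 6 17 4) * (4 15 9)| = |(3 6 17 15 9 4)| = 6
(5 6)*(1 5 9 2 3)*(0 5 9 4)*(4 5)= (0 4)(1 9 2 3)(5 6)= [4, 9, 3, 1, 0, 6, 5, 7, 8, 2]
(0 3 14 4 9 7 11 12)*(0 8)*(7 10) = (0 3 14 4 9 10 7 11 12 8) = [3, 1, 2, 14, 9, 5, 6, 11, 0, 10, 7, 12, 8, 13, 4]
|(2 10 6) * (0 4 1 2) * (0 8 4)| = |(1 2 10 6 8 4)| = 6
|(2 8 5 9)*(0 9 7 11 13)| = |(0 9 2 8 5 7 11 13)| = 8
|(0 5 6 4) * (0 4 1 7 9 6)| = 4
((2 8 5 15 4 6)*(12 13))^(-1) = (2 6 4 15 5 8)(12 13)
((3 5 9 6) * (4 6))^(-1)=((3 5 9 4 6))^(-1)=(3 6 4 9 5)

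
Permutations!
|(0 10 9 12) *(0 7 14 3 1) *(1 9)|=15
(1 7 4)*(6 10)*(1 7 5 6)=(1 5 6 10)(4 7)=[0, 5, 2, 3, 7, 6, 10, 4, 8, 9, 1]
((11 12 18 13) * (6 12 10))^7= (6 12 18 13 11 10)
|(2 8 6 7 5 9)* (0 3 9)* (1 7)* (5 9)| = 6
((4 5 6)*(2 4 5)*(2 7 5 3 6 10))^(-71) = (2 10 5 7 4)(3 6)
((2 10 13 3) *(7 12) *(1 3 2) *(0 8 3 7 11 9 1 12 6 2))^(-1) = ((0 8 3 12 11 9 1 7 6 2 10 13))^(-1) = (0 13 10 2 6 7 1 9 11 12 3 8)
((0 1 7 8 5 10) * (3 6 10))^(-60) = (0 5)(1 3)(6 7)(8 10)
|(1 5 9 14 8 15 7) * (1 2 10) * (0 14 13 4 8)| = |(0 14)(1 5 9 13 4 8 15 7 2 10)| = 10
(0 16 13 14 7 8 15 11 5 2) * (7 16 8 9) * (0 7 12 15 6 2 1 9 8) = (1 9 12 15 11 5)(2 7 8 6)(13 14 16) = [0, 9, 7, 3, 4, 1, 2, 8, 6, 12, 10, 5, 15, 14, 16, 11, 13]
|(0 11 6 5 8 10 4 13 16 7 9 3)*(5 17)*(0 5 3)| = 13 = |(0 11 6 17 3 5 8 10 4 13 16 7 9)|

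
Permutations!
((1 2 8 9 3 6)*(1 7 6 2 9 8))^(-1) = ((1 9 3 2)(6 7))^(-1) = (1 2 3 9)(6 7)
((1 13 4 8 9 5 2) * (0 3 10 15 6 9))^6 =((0 3 10 15 6 9 5 2 1 13 4 8))^6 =(0 5)(1 10)(2 3)(4 6)(8 9)(13 15)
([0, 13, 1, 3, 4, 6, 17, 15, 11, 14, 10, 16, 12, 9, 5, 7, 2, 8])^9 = (1 16 8 6 14 13 2 11 17 5 9)(7 15)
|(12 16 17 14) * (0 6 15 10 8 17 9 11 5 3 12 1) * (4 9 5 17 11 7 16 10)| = 16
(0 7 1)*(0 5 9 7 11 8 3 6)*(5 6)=(0 11 8 3 5 9 7 1 6)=[11, 6, 2, 5, 4, 9, 0, 1, 3, 7, 10, 8]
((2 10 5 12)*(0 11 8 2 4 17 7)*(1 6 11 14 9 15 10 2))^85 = (0 5)(1 6 11 8)(4 9)(7 10)(12 14)(15 17)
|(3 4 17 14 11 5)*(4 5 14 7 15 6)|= 10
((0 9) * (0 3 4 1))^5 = (9)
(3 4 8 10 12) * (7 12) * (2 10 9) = [0, 1, 10, 4, 8, 5, 6, 12, 9, 2, 7, 11, 3] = (2 10 7 12 3 4 8 9)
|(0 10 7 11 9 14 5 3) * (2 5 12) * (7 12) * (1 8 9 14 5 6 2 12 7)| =|(0 10 7 11 14 1 8 9 5 3)(2 6)| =10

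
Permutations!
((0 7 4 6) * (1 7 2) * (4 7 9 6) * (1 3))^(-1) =(0 6 9 1 3 2)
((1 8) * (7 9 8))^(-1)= (1 8 9 7)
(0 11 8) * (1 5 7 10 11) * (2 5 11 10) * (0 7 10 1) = [0, 11, 5, 3, 4, 10, 6, 2, 7, 9, 1, 8] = (1 11 8 7 2 5 10)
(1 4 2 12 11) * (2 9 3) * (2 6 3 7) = (1 4 9 7 2 12 11)(3 6) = [0, 4, 12, 6, 9, 5, 3, 2, 8, 7, 10, 1, 11]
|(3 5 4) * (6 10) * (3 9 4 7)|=|(3 5 7)(4 9)(6 10)|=6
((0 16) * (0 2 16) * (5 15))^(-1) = ((2 16)(5 15))^(-1) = (2 16)(5 15)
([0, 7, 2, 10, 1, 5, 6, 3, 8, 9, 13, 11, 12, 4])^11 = [0, 4, 2, 7, 13, 5, 6, 1, 8, 9, 3, 11, 12, 10]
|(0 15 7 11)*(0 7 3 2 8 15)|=|(2 8 15 3)(7 11)|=4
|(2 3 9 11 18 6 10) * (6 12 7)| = |(2 3 9 11 18 12 7 6 10)| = 9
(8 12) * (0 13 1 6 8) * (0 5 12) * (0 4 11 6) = [13, 0, 2, 3, 11, 12, 8, 7, 4, 9, 10, 6, 5, 1] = (0 13 1)(4 11 6 8)(5 12)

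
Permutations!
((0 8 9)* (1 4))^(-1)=(0 9 8)(1 4)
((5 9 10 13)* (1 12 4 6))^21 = ((1 12 4 6)(5 9 10 13))^21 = (1 12 4 6)(5 9 10 13)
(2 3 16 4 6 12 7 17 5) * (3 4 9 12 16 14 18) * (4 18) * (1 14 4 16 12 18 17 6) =(1 14 16 9 18 3 4)(2 17 5)(6 12 7) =[0, 14, 17, 4, 1, 2, 12, 6, 8, 18, 10, 11, 7, 13, 16, 15, 9, 5, 3]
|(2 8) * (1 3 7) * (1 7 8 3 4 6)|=3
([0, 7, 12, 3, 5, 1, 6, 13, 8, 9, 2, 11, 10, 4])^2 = [0, 13, 10, 3, 1, 7, 6, 4, 8, 9, 12, 11, 2, 5]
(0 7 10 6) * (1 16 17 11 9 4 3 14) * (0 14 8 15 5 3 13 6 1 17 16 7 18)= [18, 7, 2, 8, 13, 3, 14, 10, 15, 4, 1, 9, 12, 6, 17, 5, 16, 11, 0]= (0 18)(1 7 10)(3 8 15 5)(4 13 6 14 17 11 9)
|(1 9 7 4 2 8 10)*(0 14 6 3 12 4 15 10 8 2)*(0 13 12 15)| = 9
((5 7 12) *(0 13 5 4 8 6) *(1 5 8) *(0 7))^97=((0 13 8 6 7 12 4 1 5))^97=(0 1 12 6 13 5 4 7 8)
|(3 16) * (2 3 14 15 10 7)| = |(2 3 16 14 15 10 7)| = 7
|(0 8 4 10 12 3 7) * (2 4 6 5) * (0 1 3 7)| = 11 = |(0 8 6 5 2 4 10 12 7 1 3)|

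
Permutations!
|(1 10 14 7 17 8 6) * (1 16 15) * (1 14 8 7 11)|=8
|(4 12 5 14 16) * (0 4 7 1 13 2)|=10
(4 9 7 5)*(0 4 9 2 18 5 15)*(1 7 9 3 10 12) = (0 4 2 18 5 3 10 12 1 7 15) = [4, 7, 18, 10, 2, 3, 6, 15, 8, 9, 12, 11, 1, 13, 14, 0, 16, 17, 5]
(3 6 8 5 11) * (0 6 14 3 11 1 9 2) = [6, 9, 0, 14, 4, 1, 8, 7, 5, 2, 10, 11, 12, 13, 3] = (0 6 8 5 1 9 2)(3 14)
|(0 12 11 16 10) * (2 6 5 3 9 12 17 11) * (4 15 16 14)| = 24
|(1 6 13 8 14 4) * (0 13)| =|(0 13 8 14 4 1 6)| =7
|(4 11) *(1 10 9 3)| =4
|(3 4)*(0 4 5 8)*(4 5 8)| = 5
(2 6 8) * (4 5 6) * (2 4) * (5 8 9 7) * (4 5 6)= (4 8 5)(6 9 7)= [0, 1, 2, 3, 8, 4, 9, 6, 5, 7]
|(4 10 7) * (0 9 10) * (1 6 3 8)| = |(0 9 10 7 4)(1 6 3 8)| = 20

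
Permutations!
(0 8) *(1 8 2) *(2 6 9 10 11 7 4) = (0 6 9 10 11 7 4 2 1 8) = [6, 8, 1, 3, 2, 5, 9, 4, 0, 10, 11, 7]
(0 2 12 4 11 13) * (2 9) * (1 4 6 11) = (0 9 2 12 6 11 13)(1 4) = [9, 4, 12, 3, 1, 5, 11, 7, 8, 2, 10, 13, 6, 0]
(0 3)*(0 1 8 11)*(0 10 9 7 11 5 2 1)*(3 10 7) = (0 10 9 3)(1 8 5 2)(7 11) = [10, 8, 1, 0, 4, 2, 6, 11, 5, 3, 9, 7]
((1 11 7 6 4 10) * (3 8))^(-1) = ((1 11 7 6 4 10)(3 8))^(-1) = (1 10 4 6 7 11)(3 8)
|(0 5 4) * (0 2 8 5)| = 4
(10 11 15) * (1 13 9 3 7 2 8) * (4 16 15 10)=[0, 13, 8, 7, 16, 5, 6, 2, 1, 3, 11, 10, 12, 9, 14, 4, 15]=(1 13 9 3 7 2 8)(4 16 15)(10 11)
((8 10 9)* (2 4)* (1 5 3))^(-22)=(1 3 5)(8 9 10)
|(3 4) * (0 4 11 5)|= |(0 4 3 11 5)|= 5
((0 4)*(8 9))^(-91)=((0 4)(8 9))^(-91)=(0 4)(8 9)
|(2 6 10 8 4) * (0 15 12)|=|(0 15 12)(2 6 10 8 4)|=15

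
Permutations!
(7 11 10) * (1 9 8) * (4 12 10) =(1 9 8)(4 12 10 7 11) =[0, 9, 2, 3, 12, 5, 6, 11, 1, 8, 7, 4, 10]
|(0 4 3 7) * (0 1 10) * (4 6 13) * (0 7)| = |(0 6 13 4 3)(1 10 7)| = 15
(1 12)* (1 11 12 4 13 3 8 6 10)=(1 4 13 3 8 6 10)(11 12)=[0, 4, 2, 8, 13, 5, 10, 7, 6, 9, 1, 12, 11, 3]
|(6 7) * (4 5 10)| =6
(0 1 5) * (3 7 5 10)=(0 1 10 3 7 5)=[1, 10, 2, 7, 4, 0, 6, 5, 8, 9, 3]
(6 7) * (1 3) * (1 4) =(1 3 4)(6 7) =[0, 3, 2, 4, 1, 5, 7, 6]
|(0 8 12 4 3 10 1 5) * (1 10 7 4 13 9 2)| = 24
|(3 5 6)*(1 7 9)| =|(1 7 9)(3 5 6)| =3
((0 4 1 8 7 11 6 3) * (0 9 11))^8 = ((0 4 1 8 7)(3 9 11 6))^8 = (11)(0 8 4 7 1)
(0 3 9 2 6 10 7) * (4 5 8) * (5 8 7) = [3, 1, 6, 9, 8, 7, 10, 0, 4, 2, 5] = (0 3 9 2 6 10 5 7)(4 8)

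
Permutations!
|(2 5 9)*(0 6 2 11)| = |(0 6 2 5 9 11)| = 6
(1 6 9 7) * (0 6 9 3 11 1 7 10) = (0 6 3 11 1 9 10) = [6, 9, 2, 11, 4, 5, 3, 7, 8, 10, 0, 1]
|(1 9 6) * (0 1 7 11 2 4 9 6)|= |(0 1 6 7 11 2 4 9)|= 8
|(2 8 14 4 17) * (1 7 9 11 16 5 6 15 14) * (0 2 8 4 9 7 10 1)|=|(0 2 4 17 8)(1 10)(5 6 15 14 9 11 16)|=70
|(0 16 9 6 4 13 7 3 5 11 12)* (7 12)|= |(0 16 9 6 4 13 12)(3 5 11 7)|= 28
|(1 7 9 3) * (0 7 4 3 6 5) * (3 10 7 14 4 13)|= 24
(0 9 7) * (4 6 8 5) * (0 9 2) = [2, 1, 0, 3, 6, 4, 8, 9, 5, 7] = (0 2)(4 6 8 5)(7 9)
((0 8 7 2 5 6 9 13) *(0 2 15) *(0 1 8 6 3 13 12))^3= ((0 6 9 12)(1 8 7 15)(2 5 3 13))^3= (0 12 9 6)(1 15 7 8)(2 13 3 5)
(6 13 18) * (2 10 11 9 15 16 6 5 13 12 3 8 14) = (2 10 11 9 15 16 6 12 3 8 14)(5 13 18) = [0, 1, 10, 8, 4, 13, 12, 7, 14, 15, 11, 9, 3, 18, 2, 16, 6, 17, 5]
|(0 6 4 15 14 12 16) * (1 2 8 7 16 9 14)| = |(0 6 4 15 1 2 8 7 16)(9 14 12)| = 9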